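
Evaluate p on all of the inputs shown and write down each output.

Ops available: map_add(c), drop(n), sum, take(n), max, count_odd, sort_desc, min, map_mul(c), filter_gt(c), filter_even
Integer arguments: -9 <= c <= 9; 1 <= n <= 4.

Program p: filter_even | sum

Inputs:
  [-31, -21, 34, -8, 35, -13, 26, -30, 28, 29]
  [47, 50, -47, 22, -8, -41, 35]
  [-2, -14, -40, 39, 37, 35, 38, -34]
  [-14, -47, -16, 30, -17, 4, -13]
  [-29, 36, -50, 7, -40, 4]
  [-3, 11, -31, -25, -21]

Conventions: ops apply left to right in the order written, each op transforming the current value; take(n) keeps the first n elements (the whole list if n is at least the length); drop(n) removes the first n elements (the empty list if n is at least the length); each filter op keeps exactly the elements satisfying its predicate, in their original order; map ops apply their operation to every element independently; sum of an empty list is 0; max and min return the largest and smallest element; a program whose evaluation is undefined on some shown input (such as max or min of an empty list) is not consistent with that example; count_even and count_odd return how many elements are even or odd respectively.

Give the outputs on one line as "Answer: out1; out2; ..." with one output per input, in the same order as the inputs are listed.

50; 64; -52; 4; -50; 0

Execution, op by op:
  [-31, -21, 34, -8, 35, -13, 26, -30, 28, 29] -> [34, -8, 26, -30, 28] -> 50
  [47, 50, -47, 22, -8, -41, 35] -> [50, 22, -8] -> 64
  [-2, -14, -40, 39, 37, 35, 38, -34] -> [-2, -14, -40, 38, -34] -> -52
  [-14, -47, -16, 30, -17, 4, -13] -> [-14, -16, 30, 4] -> 4
  [-29, 36, -50, 7, -40, 4] -> [36, -50, -40, 4] -> -50
  [-3, 11, -31, -25, -21] -> [] -> 0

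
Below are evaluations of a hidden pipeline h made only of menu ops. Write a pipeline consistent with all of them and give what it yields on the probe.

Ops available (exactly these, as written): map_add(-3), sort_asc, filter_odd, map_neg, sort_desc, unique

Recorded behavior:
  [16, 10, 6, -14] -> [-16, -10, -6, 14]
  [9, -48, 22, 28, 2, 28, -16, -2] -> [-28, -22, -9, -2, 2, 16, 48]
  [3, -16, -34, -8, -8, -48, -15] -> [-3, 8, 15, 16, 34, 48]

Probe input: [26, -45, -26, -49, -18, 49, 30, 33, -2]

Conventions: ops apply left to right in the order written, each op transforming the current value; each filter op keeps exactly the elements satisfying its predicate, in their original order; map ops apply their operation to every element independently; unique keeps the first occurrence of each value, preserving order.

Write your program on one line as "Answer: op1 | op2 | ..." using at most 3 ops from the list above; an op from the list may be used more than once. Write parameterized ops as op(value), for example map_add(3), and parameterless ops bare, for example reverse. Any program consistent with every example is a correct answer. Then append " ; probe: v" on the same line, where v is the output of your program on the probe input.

sort_desc | map_neg | unique ; probe: [-49, -33, -30, -26, 2, 18, 26, 45, 49]

Check, running the answer program on each example:
  [16, 10, 6, -14] -> [16, 10, 6, -14] -> [-16, -10, -6, 14] -> [-16, -10, -6, 14]
  [9, -48, 22, 28, 2, 28, -16, -2] -> [28, 28, 22, 9, 2, -2, -16, -48] -> [-28, -28, -22, -9, -2, 2, 16, 48] -> [-28, -22, -9, -2, 2, 16, 48]
  [3, -16, -34, -8, -8, -48, -15] -> [3, -8, -8, -15, -16, -34, -48] -> [-3, 8, 8, 15, 16, 34, 48] -> [-3, 8, 15, 16, 34, 48]
  probe: [26, -45, -26, -49, -18, 49, 30, 33, -2] -> [49, 33, 30, 26, -2, -18, -26, -45, -49] -> [-49, -33, -30, -26, 2, 18, 26, 45, 49] -> [-49, -33, -30, -26, 2, 18, 26, 45, 49]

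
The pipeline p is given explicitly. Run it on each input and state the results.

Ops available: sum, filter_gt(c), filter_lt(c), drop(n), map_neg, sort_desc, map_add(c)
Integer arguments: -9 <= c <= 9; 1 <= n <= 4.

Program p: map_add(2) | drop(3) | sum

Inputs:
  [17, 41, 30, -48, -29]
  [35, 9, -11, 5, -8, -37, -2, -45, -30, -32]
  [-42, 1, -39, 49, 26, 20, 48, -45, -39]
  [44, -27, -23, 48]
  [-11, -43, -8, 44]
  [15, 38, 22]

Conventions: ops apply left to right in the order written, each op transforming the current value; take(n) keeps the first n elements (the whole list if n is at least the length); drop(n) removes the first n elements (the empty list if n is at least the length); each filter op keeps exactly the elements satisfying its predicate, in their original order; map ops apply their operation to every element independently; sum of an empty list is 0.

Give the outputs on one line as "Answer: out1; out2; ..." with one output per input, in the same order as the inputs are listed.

-73; -135; 71; 50; 46; 0

Execution, op by op:
  [17, 41, 30, -48, -29] -> [19, 43, 32, -46, -27] -> [-46, -27] -> -73
  [35, 9, -11, 5, -8, -37, -2, -45, -30, -32] -> [37, 11, -9, 7, -6, -35, 0, -43, -28, -30] -> [7, -6, -35, 0, -43, -28, -30] -> -135
  [-42, 1, -39, 49, 26, 20, 48, -45, -39] -> [-40, 3, -37, 51, 28, 22, 50, -43, -37] -> [51, 28, 22, 50, -43, -37] -> 71
  [44, -27, -23, 48] -> [46, -25, -21, 50] -> [50] -> 50
  [-11, -43, -8, 44] -> [-9, -41, -6, 46] -> [46] -> 46
  [15, 38, 22] -> [17, 40, 24] -> [] -> 0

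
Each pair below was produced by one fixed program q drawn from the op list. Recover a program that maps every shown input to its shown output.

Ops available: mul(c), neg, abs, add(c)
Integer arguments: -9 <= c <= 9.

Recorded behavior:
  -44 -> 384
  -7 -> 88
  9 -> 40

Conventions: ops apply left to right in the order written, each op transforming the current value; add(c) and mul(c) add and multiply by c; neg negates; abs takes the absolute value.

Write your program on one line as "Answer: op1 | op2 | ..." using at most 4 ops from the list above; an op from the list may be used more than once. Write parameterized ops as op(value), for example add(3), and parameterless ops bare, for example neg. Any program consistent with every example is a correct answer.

add(-4) | mul(-8) | neg | abs

Check, running the answer program on each example:
  -44 -> -48 -> 384 -> -384 -> 384
  -7 -> -11 -> 88 -> -88 -> 88
  9 -> 5 -> -40 -> 40 -> 40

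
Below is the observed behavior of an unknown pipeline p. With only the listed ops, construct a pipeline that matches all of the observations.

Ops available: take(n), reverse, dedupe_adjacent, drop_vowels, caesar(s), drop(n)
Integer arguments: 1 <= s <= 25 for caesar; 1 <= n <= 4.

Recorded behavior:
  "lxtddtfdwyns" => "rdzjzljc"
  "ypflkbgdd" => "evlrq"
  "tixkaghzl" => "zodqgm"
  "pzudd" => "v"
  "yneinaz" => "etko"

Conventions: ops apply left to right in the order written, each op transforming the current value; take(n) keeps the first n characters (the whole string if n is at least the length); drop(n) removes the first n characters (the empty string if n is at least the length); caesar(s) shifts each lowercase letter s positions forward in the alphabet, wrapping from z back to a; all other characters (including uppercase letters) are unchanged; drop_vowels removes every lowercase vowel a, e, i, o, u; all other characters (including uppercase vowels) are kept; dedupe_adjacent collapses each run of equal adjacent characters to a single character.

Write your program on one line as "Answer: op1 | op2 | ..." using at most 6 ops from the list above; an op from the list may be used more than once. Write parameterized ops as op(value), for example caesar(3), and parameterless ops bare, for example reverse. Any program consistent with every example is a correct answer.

caesar(5) | reverse | dedupe_adjacent | drop(3) | caesar(1) | reverse

Check, running the answer program on each example:
  "lxtddtfdwyns" -> "qcyiiykibdsx" -> "xsdbikyiiycq" -> "xsdbikyiycq" -> "bikyiycq" -> "cjlzjzdr" -> "rdzjzljc"
  "ypflkbgdd" -> "dukqpglii" -> "iilgpqkud" -> "ilgpqkud" -> "pqkud" -> "qrlve" -> "evlrq"
  "tixkaghzl" -> "yncpflmeq" -> "qemlfpcny" -> "qemlfpcny" -> "lfpcny" -> "mgqdoz" -> "zodqgm"
  "pzudd" -> "uezii" -> "iizeu" -> "izeu" -> "u" -> "v" -> "v"
  "yneinaz" -> "dsjnsfe" -> "efsnjsd" -> "efsnjsd" -> "njsd" -> "okte" -> "etko"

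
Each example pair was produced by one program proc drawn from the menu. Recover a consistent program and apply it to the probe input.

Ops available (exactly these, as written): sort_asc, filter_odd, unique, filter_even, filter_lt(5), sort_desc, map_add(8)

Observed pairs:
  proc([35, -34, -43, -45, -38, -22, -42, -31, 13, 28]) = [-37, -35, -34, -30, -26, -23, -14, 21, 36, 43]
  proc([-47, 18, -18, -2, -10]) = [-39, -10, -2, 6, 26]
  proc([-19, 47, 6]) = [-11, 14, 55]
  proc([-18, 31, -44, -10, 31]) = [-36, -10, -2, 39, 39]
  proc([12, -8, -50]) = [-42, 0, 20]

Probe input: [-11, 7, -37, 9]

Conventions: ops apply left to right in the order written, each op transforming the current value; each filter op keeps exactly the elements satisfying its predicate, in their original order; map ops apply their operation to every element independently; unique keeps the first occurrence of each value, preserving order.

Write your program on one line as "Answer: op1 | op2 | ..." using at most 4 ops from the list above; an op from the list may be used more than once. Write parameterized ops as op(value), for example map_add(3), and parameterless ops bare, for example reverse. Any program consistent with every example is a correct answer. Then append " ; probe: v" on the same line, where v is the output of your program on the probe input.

sort_desc | sort_asc | map_add(8) ; probe: [-29, -3, 15, 17]

Check, running the answer program on each example:
  [35, -34, -43, -45, -38, -22, -42, -31, 13, 28] -> [35, 28, 13, -22, -31, -34, -38, -42, -43, -45] -> [-45, -43, -42, -38, -34, -31, -22, 13, 28, 35] -> [-37, -35, -34, -30, -26, -23, -14, 21, 36, 43]
  [-47, 18, -18, -2, -10] -> [18, -2, -10, -18, -47] -> [-47, -18, -10, -2, 18] -> [-39, -10, -2, 6, 26]
  [-19, 47, 6] -> [47, 6, -19] -> [-19, 6, 47] -> [-11, 14, 55]
  [-18, 31, -44, -10, 31] -> [31, 31, -10, -18, -44] -> [-44, -18, -10, 31, 31] -> [-36, -10, -2, 39, 39]
  [12, -8, -50] -> [12, -8, -50] -> [-50, -8, 12] -> [-42, 0, 20]
  probe: [-11, 7, -37, 9] -> [9, 7, -11, -37] -> [-37, -11, 7, 9] -> [-29, -3, 15, 17]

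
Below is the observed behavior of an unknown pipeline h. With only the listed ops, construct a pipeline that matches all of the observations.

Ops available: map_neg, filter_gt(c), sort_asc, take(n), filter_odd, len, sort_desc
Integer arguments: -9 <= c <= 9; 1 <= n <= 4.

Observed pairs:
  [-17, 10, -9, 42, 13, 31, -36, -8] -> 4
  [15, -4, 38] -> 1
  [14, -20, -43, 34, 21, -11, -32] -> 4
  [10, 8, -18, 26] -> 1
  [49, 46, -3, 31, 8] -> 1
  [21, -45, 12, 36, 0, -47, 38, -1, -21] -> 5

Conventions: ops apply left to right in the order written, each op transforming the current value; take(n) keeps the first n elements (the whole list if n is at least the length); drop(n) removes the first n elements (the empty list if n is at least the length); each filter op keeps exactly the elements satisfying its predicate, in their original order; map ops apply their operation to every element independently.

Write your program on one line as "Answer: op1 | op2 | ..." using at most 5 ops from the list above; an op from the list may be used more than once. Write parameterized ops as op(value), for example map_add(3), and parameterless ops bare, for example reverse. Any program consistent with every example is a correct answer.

map_neg | filter_gt(-3) | sort_desc | len

Check, running the answer program on each example:
  [-17, 10, -9, 42, 13, 31, -36, -8] -> [17, -10, 9, -42, -13, -31, 36, 8] -> [17, 9, 36, 8] -> [36, 17, 9, 8] -> 4
  [15, -4, 38] -> [-15, 4, -38] -> [4] -> [4] -> 1
  [14, -20, -43, 34, 21, -11, -32] -> [-14, 20, 43, -34, -21, 11, 32] -> [20, 43, 11, 32] -> [43, 32, 20, 11] -> 4
  [10, 8, -18, 26] -> [-10, -8, 18, -26] -> [18] -> [18] -> 1
  [49, 46, -3, 31, 8] -> [-49, -46, 3, -31, -8] -> [3] -> [3] -> 1
  [21, -45, 12, 36, 0, -47, 38, -1, -21] -> [-21, 45, -12, -36, 0, 47, -38, 1, 21] -> [45, 0, 47, 1, 21] -> [47, 45, 21, 1, 0] -> 5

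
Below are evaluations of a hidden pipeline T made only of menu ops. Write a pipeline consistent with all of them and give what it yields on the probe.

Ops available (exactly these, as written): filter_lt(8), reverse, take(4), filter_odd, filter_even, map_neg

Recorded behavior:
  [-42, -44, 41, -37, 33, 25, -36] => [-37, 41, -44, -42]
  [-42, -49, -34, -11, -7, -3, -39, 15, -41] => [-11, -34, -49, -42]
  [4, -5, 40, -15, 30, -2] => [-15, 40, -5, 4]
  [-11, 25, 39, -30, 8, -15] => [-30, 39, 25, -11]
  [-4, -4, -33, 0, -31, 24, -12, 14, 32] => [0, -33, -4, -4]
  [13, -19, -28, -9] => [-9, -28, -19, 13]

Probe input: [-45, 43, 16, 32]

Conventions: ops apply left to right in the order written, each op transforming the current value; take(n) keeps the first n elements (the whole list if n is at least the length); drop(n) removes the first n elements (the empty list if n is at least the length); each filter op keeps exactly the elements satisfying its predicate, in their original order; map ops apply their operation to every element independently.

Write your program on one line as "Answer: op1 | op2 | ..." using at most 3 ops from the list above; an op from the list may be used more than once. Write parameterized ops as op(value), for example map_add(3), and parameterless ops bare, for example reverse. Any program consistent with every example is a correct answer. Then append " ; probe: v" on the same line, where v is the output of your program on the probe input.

take(4) | reverse ; probe: [32, 16, 43, -45]

Check, running the answer program on each example:
  [-42, -44, 41, -37, 33, 25, -36] -> [-42, -44, 41, -37] -> [-37, 41, -44, -42]
  [-42, -49, -34, -11, -7, -3, -39, 15, -41] -> [-42, -49, -34, -11] -> [-11, -34, -49, -42]
  [4, -5, 40, -15, 30, -2] -> [4, -5, 40, -15] -> [-15, 40, -5, 4]
  [-11, 25, 39, -30, 8, -15] -> [-11, 25, 39, -30] -> [-30, 39, 25, -11]
  [-4, -4, -33, 0, -31, 24, -12, 14, 32] -> [-4, -4, -33, 0] -> [0, -33, -4, -4]
  [13, -19, -28, -9] -> [13, -19, -28, -9] -> [-9, -28, -19, 13]
  probe: [-45, 43, 16, 32] -> [-45, 43, 16, 32] -> [32, 16, 43, -45]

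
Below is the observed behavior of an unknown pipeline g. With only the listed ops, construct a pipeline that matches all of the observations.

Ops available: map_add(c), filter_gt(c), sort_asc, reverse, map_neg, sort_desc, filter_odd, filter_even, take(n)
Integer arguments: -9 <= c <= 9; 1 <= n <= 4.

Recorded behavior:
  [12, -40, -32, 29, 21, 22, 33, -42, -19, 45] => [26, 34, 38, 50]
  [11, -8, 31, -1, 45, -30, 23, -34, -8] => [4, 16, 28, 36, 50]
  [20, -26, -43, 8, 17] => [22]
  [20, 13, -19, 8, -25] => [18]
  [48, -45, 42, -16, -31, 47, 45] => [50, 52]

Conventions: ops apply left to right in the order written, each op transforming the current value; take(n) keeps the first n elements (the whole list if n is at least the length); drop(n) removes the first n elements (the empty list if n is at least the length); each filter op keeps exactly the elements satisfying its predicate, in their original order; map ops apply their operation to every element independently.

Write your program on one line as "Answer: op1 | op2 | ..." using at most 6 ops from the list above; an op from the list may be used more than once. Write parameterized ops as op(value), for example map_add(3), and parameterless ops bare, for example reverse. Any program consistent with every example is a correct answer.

filter_odd | sort_desc | reverse | filter_gt(-6) | map_add(5)

Check, running the answer program on each example:
  [12, -40, -32, 29, 21, 22, 33, -42, -19, 45] -> [29, 21, 33, -19, 45] -> [45, 33, 29, 21, -19] -> [-19, 21, 29, 33, 45] -> [21, 29, 33, 45] -> [26, 34, 38, 50]
  [11, -8, 31, -1, 45, -30, 23, -34, -8] -> [11, 31, -1, 45, 23] -> [45, 31, 23, 11, -1] -> [-1, 11, 23, 31, 45] -> [-1, 11, 23, 31, 45] -> [4, 16, 28, 36, 50]
  [20, -26, -43, 8, 17] -> [-43, 17] -> [17, -43] -> [-43, 17] -> [17] -> [22]
  [20, 13, -19, 8, -25] -> [13, -19, -25] -> [13, -19, -25] -> [-25, -19, 13] -> [13] -> [18]
  [48, -45, 42, -16, -31, 47, 45] -> [-45, -31, 47, 45] -> [47, 45, -31, -45] -> [-45, -31, 45, 47] -> [45, 47] -> [50, 52]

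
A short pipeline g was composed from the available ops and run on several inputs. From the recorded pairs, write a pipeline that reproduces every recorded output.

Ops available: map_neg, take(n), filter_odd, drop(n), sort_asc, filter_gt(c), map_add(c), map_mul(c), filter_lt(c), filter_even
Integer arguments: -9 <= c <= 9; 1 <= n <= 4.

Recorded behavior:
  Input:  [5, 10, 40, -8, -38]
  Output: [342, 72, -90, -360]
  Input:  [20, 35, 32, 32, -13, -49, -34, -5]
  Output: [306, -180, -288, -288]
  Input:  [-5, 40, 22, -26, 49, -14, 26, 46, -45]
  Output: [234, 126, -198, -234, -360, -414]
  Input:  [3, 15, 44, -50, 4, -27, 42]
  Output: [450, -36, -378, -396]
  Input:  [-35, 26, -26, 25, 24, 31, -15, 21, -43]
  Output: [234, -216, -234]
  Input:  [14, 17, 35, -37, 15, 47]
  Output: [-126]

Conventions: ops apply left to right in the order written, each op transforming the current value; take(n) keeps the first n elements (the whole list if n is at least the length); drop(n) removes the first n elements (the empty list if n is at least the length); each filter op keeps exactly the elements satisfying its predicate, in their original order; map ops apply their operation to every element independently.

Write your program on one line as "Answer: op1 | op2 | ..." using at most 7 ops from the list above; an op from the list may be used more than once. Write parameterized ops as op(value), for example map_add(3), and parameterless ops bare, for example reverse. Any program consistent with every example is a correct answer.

map_mul(-9) | sort_asc | map_neg | sort_asc | map_neg | filter_even

Check, running the answer program on each example:
  [5, 10, 40, -8, -38] -> [-45, -90, -360, 72, 342] -> [-360, -90, -45, 72, 342] -> [360, 90, 45, -72, -342] -> [-342, -72, 45, 90, 360] -> [342, 72, -45, -90, -360] -> [342, 72, -90, -360]
  [20, 35, 32, 32, -13, -49, -34, -5] -> [-180, -315, -288, -288, 117, 441, 306, 45] -> [-315, -288, -288, -180, 45, 117, 306, 441] -> [315, 288, 288, 180, -45, -117, -306, -441] -> [-441, -306, -117, -45, 180, 288, 288, 315] -> [441, 306, 117, 45, -180, -288, -288, -315] -> [306, -180, -288, -288]
  [-5, 40, 22, -26, 49, -14, 26, 46, -45] -> [45, -360, -198, 234, -441, 126, -234, -414, 405] -> [-441, -414, -360, -234, -198, 45, 126, 234, 405] -> [441, 414, 360, 234, 198, -45, -126, -234, -405] -> [-405, -234, -126, -45, 198, 234, 360, 414, 441] -> [405, 234, 126, 45, -198, -234, -360, -414, -441] -> [234, 126, -198, -234, -360, -414]
  [3, 15, 44, -50, 4, -27, 42] -> [-27, -135, -396, 450, -36, 243, -378] -> [-396, -378, -135, -36, -27, 243, 450] -> [396, 378, 135, 36, 27, -243, -450] -> [-450, -243, 27, 36, 135, 378, 396] -> [450, 243, -27, -36, -135, -378, -396] -> [450, -36, -378, -396]
  [-35, 26, -26, 25, 24, 31, -15, 21, -43] -> [315, -234, 234, -225, -216, -279, 135, -189, 387] -> [-279, -234, -225, -216, -189, 135, 234, 315, 387] -> [279, 234, 225, 216, 189, -135, -234, -315, -387] -> [-387, -315, -234, -135, 189, 216, 225, 234, 279] -> [387, 315, 234, 135, -189, -216, -225, -234, -279] -> [234, -216, -234]
  [14, 17, 35, -37, 15, 47] -> [-126, -153, -315, 333, -135, -423] -> [-423, -315, -153, -135, -126, 333] -> [423, 315, 153, 135, 126, -333] -> [-333, 126, 135, 153, 315, 423] -> [333, -126, -135, -153, -315, -423] -> [-126]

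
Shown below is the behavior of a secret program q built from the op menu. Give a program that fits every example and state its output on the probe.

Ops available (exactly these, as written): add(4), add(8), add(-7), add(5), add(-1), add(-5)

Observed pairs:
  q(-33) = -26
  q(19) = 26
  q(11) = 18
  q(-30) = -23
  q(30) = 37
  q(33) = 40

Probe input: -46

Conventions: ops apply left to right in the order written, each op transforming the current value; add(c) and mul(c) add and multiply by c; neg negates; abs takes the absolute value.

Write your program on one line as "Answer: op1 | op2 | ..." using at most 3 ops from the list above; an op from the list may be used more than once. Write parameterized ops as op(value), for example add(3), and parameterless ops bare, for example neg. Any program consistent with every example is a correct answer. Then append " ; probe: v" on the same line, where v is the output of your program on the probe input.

add(8) | add(-1) ; probe: -39

Check, running the answer program on each example:
  -33 -> -25 -> -26
  19 -> 27 -> 26
  11 -> 19 -> 18
  -30 -> -22 -> -23
  30 -> 38 -> 37
  33 -> 41 -> 40
  probe: -46 -> -38 -> -39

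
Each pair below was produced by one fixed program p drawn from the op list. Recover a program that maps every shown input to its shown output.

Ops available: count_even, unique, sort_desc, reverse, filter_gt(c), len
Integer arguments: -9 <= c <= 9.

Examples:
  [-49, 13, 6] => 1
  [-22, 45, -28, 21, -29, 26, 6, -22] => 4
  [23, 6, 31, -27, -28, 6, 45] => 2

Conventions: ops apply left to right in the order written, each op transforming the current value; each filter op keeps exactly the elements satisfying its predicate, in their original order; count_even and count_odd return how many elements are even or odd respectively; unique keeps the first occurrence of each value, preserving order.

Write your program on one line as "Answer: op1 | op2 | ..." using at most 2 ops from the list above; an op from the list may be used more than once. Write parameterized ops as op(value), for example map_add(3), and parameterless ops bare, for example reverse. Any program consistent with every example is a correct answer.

unique | count_even

Check, running the answer program on each example:
  [-49, 13, 6] -> [-49, 13, 6] -> 1
  [-22, 45, -28, 21, -29, 26, 6, -22] -> [-22, 45, -28, 21, -29, 26, 6] -> 4
  [23, 6, 31, -27, -28, 6, 45] -> [23, 6, 31, -27, -28, 45] -> 2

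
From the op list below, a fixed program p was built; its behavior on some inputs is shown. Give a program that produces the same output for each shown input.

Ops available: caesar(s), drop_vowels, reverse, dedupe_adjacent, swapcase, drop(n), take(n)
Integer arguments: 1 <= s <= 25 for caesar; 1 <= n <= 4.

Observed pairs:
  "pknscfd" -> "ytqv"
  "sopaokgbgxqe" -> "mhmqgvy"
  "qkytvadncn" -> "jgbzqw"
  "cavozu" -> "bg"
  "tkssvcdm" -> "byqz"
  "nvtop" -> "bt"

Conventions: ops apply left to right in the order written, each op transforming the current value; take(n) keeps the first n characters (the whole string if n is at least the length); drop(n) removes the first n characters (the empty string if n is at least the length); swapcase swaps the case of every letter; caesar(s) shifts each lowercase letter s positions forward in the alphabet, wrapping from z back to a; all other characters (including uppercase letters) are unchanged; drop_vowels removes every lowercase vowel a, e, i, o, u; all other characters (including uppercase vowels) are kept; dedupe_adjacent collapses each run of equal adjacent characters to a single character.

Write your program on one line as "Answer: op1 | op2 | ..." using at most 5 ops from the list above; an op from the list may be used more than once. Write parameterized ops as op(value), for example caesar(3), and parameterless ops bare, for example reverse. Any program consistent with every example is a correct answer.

reverse | caesar(6) | drop(3) | dedupe_adjacent | drop_vowels

Check, running the answer program on each example:
  "pknscfd" -> "dfcsnkp" -> "jliytqv" -> "ytqv" -> "ytqv" -> "ytqv"
  "sopaokgbgxqe" -> "eqxgbgkoapos" -> "kwdmhmqugvuy" -> "mhmqugvuy" -> "mhmqugvuy" -> "mhmqgvy"
  "qkytvadncn" -> "ncndavtykq" -> "titjgbzeqw" -> "jgbzeqw" -> "jgbzeqw" -> "jgbzqw"
  "cavozu" -> "uzovac" -> "afubgi" -> "bgi" -> "bgi" -> "bg"
  "tkssvcdm" -> "mdcvsskt" -> "sjibyyqz" -> "byyqz" -> "byqz" -> "byqz"
  "nvtop" -> "potvn" -> "vuzbt" -> "bt" -> "bt" -> "bt"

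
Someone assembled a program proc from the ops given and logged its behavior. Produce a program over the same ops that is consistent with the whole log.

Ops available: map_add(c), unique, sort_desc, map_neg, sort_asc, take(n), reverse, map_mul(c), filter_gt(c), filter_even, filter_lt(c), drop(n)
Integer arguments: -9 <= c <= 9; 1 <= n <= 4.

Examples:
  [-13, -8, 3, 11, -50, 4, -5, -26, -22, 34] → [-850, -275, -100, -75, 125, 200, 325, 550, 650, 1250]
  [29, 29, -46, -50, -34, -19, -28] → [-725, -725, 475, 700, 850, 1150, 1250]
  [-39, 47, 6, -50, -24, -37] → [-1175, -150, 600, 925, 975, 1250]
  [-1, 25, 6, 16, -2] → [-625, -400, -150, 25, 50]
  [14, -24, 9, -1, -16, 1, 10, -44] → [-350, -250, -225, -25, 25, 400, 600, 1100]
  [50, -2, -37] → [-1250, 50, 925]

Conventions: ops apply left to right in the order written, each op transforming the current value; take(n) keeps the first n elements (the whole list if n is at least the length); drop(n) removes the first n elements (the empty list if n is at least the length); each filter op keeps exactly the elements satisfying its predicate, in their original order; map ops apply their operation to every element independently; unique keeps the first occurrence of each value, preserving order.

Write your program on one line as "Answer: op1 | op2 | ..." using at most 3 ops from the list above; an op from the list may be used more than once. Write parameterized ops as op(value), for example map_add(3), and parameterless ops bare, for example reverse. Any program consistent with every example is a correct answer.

sort_desc | map_mul(-5) | map_mul(5)

Check, running the answer program on each example:
  [-13, -8, 3, 11, -50, 4, -5, -26, -22, 34] -> [34, 11, 4, 3, -5, -8, -13, -22, -26, -50] -> [-170, -55, -20, -15, 25, 40, 65, 110, 130, 250] -> [-850, -275, -100, -75, 125, 200, 325, 550, 650, 1250]
  [29, 29, -46, -50, -34, -19, -28] -> [29, 29, -19, -28, -34, -46, -50] -> [-145, -145, 95, 140, 170, 230, 250] -> [-725, -725, 475, 700, 850, 1150, 1250]
  [-39, 47, 6, -50, -24, -37] -> [47, 6, -24, -37, -39, -50] -> [-235, -30, 120, 185, 195, 250] -> [-1175, -150, 600, 925, 975, 1250]
  [-1, 25, 6, 16, -2] -> [25, 16, 6, -1, -2] -> [-125, -80, -30, 5, 10] -> [-625, -400, -150, 25, 50]
  [14, -24, 9, -1, -16, 1, 10, -44] -> [14, 10, 9, 1, -1, -16, -24, -44] -> [-70, -50, -45, -5, 5, 80, 120, 220] -> [-350, -250, -225, -25, 25, 400, 600, 1100]
  [50, -2, -37] -> [50, -2, -37] -> [-250, 10, 185] -> [-1250, 50, 925]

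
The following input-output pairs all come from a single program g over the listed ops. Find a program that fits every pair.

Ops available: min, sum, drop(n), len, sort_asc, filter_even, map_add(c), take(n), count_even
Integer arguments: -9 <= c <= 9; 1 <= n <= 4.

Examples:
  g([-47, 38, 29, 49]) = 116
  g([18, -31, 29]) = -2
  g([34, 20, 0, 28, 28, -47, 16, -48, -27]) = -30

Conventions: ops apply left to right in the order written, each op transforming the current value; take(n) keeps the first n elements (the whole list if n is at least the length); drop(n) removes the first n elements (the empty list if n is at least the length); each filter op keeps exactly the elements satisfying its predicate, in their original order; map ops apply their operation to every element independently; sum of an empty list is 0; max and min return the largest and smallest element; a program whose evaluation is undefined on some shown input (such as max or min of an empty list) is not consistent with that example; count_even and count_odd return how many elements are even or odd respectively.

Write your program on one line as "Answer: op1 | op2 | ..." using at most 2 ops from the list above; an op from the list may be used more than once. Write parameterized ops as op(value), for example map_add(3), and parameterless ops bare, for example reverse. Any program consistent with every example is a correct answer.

drop(1) | sum

Check, running the answer program on each example:
  [-47, 38, 29, 49] -> [38, 29, 49] -> 116
  [18, -31, 29] -> [-31, 29] -> -2
  [34, 20, 0, 28, 28, -47, 16, -48, -27] -> [20, 0, 28, 28, -47, 16, -48, -27] -> -30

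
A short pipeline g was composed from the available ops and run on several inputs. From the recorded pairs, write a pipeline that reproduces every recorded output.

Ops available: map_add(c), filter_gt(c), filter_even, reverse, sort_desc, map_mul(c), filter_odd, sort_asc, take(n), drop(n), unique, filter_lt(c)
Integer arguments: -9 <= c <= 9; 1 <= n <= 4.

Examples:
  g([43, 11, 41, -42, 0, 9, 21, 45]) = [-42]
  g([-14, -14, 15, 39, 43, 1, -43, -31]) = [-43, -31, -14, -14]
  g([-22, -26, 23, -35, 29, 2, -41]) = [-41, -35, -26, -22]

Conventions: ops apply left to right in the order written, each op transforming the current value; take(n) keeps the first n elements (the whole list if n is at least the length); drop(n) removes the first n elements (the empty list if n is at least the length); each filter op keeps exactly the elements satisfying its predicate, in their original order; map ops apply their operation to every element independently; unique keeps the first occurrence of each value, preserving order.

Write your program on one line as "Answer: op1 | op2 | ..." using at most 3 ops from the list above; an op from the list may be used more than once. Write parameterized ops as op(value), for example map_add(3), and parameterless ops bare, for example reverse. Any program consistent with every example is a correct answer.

reverse | filter_lt(-3) | sort_asc

Check, running the answer program on each example:
  [43, 11, 41, -42, 0, 9, 21, 45] -> [45, 21, 9, 0, -42, 41, 11, 43] -> [-42] -> [-42]
  [-14, -14, 15, 39, 43, 1, -43, -31] -> [-31, -43, 1, 43, 39, 15, -14, -14] -> [-31, -43, -14, -14] -> [-43, -31, -14, -14]
  [-22, -26, 23, -35, 29, 2, -41] -> [-41, 2, 29, -35, 23, -26, -22] -> [-41, -35, -26, -22] -> [-41, -35, -26, -22]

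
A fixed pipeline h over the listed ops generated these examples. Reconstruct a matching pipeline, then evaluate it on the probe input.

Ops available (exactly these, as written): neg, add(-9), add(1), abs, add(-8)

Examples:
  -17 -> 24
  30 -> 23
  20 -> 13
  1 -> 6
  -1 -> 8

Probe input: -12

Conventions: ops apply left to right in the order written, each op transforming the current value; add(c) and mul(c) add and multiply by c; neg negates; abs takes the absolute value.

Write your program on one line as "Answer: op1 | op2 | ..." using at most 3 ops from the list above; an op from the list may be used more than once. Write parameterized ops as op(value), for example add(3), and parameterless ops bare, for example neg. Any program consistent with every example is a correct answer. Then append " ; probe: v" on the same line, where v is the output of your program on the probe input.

add(1) | add(-8) | abs ; probe: 19

Check, running the answer program on each example:
  -17 -> -16 -> -24 -> 24
  30 -> 31 -> 23 -> 23
  20 -> 21 -> 13 -> 13
  1 -> 2 -> -6 -> 6
  -1 -> 0 -> -8 -> 8
  probe: -12 -> -11 -> -19 -> 19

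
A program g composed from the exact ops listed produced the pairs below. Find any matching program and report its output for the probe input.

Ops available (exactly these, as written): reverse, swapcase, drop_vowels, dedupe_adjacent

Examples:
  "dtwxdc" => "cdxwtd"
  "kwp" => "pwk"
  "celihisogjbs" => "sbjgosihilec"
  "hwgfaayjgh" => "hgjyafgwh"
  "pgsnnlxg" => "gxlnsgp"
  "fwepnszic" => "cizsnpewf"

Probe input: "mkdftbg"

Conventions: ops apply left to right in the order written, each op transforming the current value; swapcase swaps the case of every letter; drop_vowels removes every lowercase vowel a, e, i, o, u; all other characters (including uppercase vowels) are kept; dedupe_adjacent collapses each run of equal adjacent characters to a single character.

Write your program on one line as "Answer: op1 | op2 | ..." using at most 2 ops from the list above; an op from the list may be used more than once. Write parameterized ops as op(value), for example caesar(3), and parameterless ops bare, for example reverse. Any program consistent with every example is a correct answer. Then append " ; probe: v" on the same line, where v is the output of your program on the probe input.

reverse | dedupe_adjacent ; probe: "gbtfdkm"

Check, running the answer program on each example:
  "dtwxdc" -> "cdxwtd" -> "cdxwtd"
  "kwp" -> "pwk" -> "pwk"
  "celihisogjbs" -> "sbjgosihilec" -> "sbjgosihilec"
  "hwgfaayjgh" -> "hgjyaafgwh" -> "hgjyafgwh"
  "pgsnnlxg" -> "gxlnnsgp" -> "gxlnsgp"
  "fwepnszic" -> "cizsnpewf" -> "cizsnpewf"
  probe: "mkdftbg" -> "gbtfdkm" -> "gbtfdkm"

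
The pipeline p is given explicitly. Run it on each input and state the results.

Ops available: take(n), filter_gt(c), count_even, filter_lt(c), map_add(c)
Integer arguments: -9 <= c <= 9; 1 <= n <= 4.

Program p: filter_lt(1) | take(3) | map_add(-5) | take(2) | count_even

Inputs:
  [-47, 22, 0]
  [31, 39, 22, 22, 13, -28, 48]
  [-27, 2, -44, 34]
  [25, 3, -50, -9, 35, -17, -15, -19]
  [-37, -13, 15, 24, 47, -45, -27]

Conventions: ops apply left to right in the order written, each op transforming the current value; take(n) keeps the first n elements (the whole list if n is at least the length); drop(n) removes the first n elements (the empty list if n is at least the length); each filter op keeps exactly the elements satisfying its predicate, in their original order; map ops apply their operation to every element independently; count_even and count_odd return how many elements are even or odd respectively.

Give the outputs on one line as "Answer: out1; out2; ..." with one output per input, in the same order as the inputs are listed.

Execution, op by op:
  [-47, 22, 0] -> [-47, 0] -> [-47, 0] -> [-52, -5] -> [-52, -5] -> 1
  [31, 39, 22, 22, 13, -28, 48] -> [-28] -> [-28] -> [-33] -> [-33] -> 0
  [-27, 2, -44, 34] -> [-27, -44] -> [-27, -44] -> [-32, -49] -> [-32, -49] -> 1
  [25, 3, -50, -9, 35, -17, -15, -19] -> [-50, -9, -17, -15, -19] -> [-50, -9, -17] -> [-55, -14, -22] -> [-55, -14] -> 1
  [-37, -13, 15, 24, 47, -45, -27] -> [-37, -13, -45, -27] -> [-37, -13, -45] -> [-42, -18, -50] -> [-42, -18] -> 2

1; 0; 1; 1; 2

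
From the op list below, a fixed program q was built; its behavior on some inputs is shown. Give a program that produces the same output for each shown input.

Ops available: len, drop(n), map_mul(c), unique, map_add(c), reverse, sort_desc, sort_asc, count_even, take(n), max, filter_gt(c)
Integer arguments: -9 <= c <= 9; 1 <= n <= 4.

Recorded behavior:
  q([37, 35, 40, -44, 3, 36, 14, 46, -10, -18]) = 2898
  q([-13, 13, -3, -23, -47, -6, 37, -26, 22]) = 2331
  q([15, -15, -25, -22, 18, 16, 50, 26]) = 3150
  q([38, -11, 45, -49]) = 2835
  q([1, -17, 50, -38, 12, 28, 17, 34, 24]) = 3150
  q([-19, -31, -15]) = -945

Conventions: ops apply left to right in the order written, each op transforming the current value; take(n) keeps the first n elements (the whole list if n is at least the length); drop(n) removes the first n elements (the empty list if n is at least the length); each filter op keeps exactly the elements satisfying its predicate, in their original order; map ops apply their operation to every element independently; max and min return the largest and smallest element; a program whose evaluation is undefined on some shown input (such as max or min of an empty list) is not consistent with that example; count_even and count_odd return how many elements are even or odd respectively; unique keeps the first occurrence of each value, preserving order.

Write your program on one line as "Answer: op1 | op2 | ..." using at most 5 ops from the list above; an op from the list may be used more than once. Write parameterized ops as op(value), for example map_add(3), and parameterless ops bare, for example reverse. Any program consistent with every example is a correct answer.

sort_asc | map_mul(-9) | map_mul(-7) | reverse | max

Check, running the answer program on each example:
  [37, 35, 40, -44, 3, 36, 14, 46, -10, -18] -> [-44, -18, -10, 3, 14, 35, 36, 37, 40, 46] -> [396, 162, 90, -27, -126, -315, -324, -333, -360, -414] -> [-2772, -1134, -630, 189, 882, 2205, 2268, 2331, 2520, 2898] -> [2898, 2520, 2331, 2268, 2205, 882, 189, -630, -1134, -2772] -> 2898
  [-13, 13, -3, -23, -47, -6, 37, -26, 22] -> [-47, -26, -23, -13, -6, -3, 13, 22, 37] -> [423, 234, 207, 117, 54, 27, -117, -198, -333] -> [-2961, -1638, -1449, -819, -378, -189, 819, 1386, 2331] -> [2331, 1386, 819, -189, -378, -819, -1449, -1638, -2961] -> 2331
  [15, -15, -25, -22, 18, 16, 50, 26] -> [-25, -22, -15, 15, 16, 18, 26, 50] -> [225, 198, 135, -135, -144, -162, -234, -450] -> [-1575, -1386, -945, 945, 1008, 1134, 1638, 3150] -> [3150, 1638, 1134, 1008, 945, -945, -1386, -1575] -> 3150
  [38, -11, 45, -49] -> [-49, -11, 38, 45] -> [441, 99, -342, -405] -> [-3087, -693, 2394, 2835] -> [2835, 2394, -693, -3087] -> 2835
  [1, -17, 50, -38, 12, 28, 17, 34, 24] -> [-38, -17, 1, 12, 17, 24, 28, 34, 50] -> [342, 153, -9, -108, -153, -216, -252, -306, -450] -> [-2394, -1071, 63, 756, 1071, 1512, 1764, 2142, 3150] -> [3150, 2142, 1764, 1512, 1071, 756, 63, -1071, -2394] -> 3150
  [-19, -31, -15] -> [-31, -19, -15] -> [279, 171, 135] -> [-1953, -1197, -945] -> [-945, -1197, -1953] -> -945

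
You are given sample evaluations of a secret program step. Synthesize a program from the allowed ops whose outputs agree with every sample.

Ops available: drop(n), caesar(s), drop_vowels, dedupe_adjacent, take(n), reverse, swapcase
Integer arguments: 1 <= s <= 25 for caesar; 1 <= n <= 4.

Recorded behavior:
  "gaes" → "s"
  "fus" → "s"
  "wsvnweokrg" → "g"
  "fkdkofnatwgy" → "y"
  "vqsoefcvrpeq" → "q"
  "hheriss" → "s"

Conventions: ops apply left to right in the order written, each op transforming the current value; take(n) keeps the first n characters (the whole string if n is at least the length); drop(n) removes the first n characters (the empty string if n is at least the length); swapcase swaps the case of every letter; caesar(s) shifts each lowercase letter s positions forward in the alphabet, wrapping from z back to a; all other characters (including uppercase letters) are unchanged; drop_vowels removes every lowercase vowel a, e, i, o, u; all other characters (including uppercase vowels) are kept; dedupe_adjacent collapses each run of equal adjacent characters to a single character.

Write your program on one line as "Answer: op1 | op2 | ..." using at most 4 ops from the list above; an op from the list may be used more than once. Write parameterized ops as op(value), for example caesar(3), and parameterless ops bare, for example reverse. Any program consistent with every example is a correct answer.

drop_vowels | reverse | take(2) | take(1)

Check, running the answer program on each example:
  "gaes" -> "gs" -> "sg" -> "sg" -> "s"
  "fus" -> "fs" -> "sf" -> "sf" -> "s"
  "wsvnweokrg" -> "wsvnwkrg" -> "grkwnvsw" -> "gr" -> "g"
  "fkdkofnatwgy" -> "fkdkfntwgy" -> "ygwtnfkdkf" -> "yg" -> "y"
  "vqsoefcvrpeq" -> "vqsfcvrpq" -> "qprvcfsqv" -> "qp" -> "q"
  "hheriss" -> "hhrss" -> "ssrhh" -> "ss" -> "s"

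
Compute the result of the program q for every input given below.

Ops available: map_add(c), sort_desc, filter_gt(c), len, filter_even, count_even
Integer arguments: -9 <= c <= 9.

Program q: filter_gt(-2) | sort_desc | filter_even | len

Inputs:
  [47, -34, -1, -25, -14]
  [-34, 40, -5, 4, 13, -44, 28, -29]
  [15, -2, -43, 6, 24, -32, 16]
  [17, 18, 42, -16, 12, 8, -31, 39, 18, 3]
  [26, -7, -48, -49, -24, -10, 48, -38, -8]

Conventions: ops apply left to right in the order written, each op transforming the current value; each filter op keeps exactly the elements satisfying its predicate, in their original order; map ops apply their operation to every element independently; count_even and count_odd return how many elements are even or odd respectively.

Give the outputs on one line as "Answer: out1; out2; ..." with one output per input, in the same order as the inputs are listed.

Execution, op by op:
  [47, -34, -1, -25, -14] -> [47, -1] -> [47, -1] -> [] -> 0
  [-34, 40, -5, 4, 13, -44, 28, -29] -> [40, 4, 13, 28] -> [40, 28, 13, 4] -> [40, 28, 4] -> 3
  [15, -2, -43, 6, 24, -32, 16] -> [15, 6, 24, 16] -> [24, 16, 15, 6] -> [24, 16, 6] -> 3
  [17, 18, 42, -16, 12, 8, -31, 39, 18, 3] -> [17, 18, 42, 12, 8, 39, 18, 3] -> [42, 39, 18, 18, 17, 12, 8, 3] -> [42, 18, 18, 12, 8] -> 5
  [26, -7, -48, -49, -24, -10, 48, -38, -8] -> [26, 48] -> [48, 26] -> [48, 26] -> 2

0; 3; 3; 5; 2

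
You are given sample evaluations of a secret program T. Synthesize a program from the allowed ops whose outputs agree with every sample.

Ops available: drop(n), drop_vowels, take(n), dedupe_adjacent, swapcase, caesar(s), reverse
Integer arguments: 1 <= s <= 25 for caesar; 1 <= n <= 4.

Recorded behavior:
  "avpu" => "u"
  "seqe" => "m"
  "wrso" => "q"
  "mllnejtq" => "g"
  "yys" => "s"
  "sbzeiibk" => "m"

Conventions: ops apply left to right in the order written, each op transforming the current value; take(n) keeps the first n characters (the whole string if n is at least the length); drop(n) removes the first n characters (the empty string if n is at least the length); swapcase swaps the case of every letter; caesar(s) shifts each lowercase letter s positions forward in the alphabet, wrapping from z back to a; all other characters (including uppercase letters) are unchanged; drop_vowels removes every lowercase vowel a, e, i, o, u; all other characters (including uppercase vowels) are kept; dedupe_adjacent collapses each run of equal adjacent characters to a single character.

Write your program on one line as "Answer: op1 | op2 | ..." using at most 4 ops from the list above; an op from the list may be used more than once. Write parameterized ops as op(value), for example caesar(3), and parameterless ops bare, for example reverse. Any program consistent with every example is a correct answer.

caesar(24) | take(1) | caesar(22)

Check, running the answer program on each example:
  "avpu" -> "ytns" -> "y" -> "u"
  "seqe" -> "qcoc" -> "q" -> "m"
  "wrso" -> "upqm" -> "u" -> "q"
  "mllnejtq" -> "kjjlchro" -> "k" -> "g"
  "yys" -> "wwq" -> "w" -> "s"
  "sbzeiibk" -> "qzxcggzi" -> "q" -> "m"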